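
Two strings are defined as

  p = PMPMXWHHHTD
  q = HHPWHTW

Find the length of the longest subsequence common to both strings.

4

Match P (p #3, q #3), W (p #6, q #4), H (p #9, q #5), T (p #10, q #6) — 4 characters in the same relative order in both. The LCS DP gives dp[11][7] = 4, so this is optimal.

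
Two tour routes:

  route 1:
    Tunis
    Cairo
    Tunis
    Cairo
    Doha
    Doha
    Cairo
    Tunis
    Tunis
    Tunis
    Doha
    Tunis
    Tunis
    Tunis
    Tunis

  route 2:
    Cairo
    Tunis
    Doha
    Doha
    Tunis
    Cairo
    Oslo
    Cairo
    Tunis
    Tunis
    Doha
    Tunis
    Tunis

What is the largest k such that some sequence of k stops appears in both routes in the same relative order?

Taking Cairo [2,1]; then Tunis [3,2]; then Doha [5,3]; then Doha [6,4]; then Cairo [7,8]; then Tunis [9,9]; then Tunis [10,10]; then Doha [11,11]; then Tunis [14,12]; then Tunis [15,13] gives a common subsequence of length 10. dp[15][13] = 10 confirms this is the maximum.

10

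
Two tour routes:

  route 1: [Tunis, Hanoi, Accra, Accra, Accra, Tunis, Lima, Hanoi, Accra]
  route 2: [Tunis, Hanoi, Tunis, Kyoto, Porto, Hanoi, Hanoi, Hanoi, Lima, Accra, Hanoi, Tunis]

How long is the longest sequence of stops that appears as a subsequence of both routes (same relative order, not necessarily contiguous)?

Pick Tunis [1,1]; then Hanoi [2,2]; then Tunis [6,3]; then Lima [7,9]; then Hanoi [8,11]; all 5 stops appear in both, in order. dp[9][12] = 5 confirms this is the maximum.

5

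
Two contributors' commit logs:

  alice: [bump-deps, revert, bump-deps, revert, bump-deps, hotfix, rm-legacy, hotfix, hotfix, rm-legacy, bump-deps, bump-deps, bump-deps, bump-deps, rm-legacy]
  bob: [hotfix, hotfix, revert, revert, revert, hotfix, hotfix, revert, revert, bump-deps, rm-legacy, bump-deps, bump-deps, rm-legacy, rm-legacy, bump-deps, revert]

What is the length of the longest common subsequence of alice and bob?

Match revert [2,4], revert [4,5], hotfix [6,6], hotfix [8,7], rm-legacy [10,11], bump-deps [11,12], bump-deps [12,13], bump-deps [13,16] — 8 commits in the same relative order in both, and the DP table's final entry dp[15][17] is also 8, so no common subsequence is longer.

8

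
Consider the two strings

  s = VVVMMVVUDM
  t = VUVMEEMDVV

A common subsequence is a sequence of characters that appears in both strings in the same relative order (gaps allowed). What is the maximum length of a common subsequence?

Let dp[i][j] be the LCS length of the first i characters of s and the first j characters of t. dp[i][j] = dp[i-1][j-1]+1 when the i-th and j-th characters match, else max(dp[i-1][j], dp[i][j-1]).
    ·  V  U  V  M  E  E  M  D  V  V
 ·  0  0  0  0  0  0  0  0  0  0  0
 V  0  1  1  1  1  1  1  1  1  1  1
 V  0  1  1  2  2  2  2  2  2  2  2
 V  0  1  1  2  2  2  2  2  2  3  3
 M  0  1  1  2  3  3  3  3  3  3  3
 M  0  1  1  2  3  3  3  4  4  4  4
 V  0  1  1  2  3  3  3  4  4  5  5
 V  0  1  1  2  3  3  3  4  4  5  6
 U  0  1  2  2  3  3  3  4  4  5  6
 D  0  1  2  2  3  3  3  4  5  5  6
 M  0  1  2  2  3  3  3  4  5  5  6
dp[10][10] = 6. One LCS (by backtracking along matches): VVMMVV.

6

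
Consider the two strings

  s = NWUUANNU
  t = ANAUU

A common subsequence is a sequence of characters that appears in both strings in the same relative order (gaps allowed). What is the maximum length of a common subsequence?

Let dp[i][j] be the LCS length of the first i characters of s and the first j characters of t. dp[i][j] = dp[i-1][j-1]+1 when the i-th and j-th characters match, else max(dp[i-1][j], dp[i][j-1]).
    ·  A  N  A  U  U
 ·  0  0  0  0  0  0
 N  0  0  1  1  1  1
 W  0  0  1  1  1  1
 U  0  0  1  1  2  2
 U  0  0  1  1  2  3
 A  0  1  1  2  2  3
 N  0  1  2  2  2  3
 N  0  1  2  2  2  3
 U  0  1  2  2  3  3
dp[8][5] = 3. One LCS (by backtracking along matches): NUU.

3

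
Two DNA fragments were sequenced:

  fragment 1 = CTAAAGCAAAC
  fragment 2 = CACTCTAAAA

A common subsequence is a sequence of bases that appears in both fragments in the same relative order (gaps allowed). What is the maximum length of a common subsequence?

6

Let dp[i][j] be the LCS length of the first i bases of fragment 1 and the first j bases of fragment 2. dp[i][j] = dp[i-1][j-1]+1 when the i-th and j-th bases match, else max(dp[i-1][j], dp[i][j-1]).
    ·  C  A  C  T  C  T  A  A  A  A
 ·  0  0  0  0  0  0  0  0  0  0  0
 C  0  1  1  1  1  1  1  1  1  1  1
 T  0  1  1  1  2  2  2  2  2  2  2
 A  0  1  2  2  2  2  2  3  3  3  3
 A  0  1  2  2  2  2  2  3  4  4  4
 A  0  1  2  2  2  2  2  3  4  5  5
 G  0  1  2  2  2  2  2  3  4  5  5
 C  0  1  2  3  3  3  3  3  4  5  5
 A  0  1  2  3  3  3  3  4  4  5  6
 A  0  1  2  3  3  3  3  4  5  5  6
 A  0  1  2  3  3  3  3  4  5  6  6
 C  0  1  2  3  3  4  4  4  5  6  6
dp[11][10] = 6. One LCS (by backtracking along matches): CTAAAA.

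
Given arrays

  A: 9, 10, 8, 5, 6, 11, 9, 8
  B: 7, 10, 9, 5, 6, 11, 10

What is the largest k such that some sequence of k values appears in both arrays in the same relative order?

Let dp[i][j] be the LCS length of the first i values of A and the first j values of B. dp[i][j] = dp[i-1][j-1]+1 when the i-th and j-th values match, else max(dp[i-1][j], dp[i][j-1]).
    ·  7 10  9  5  6 11 10
 ·  0  0  0  0  0  0  0  0
 9  0  0  0  1  1  1  1  1
10  0  0  1  1  1  1  1  2
 8  0  0  1  1  1  1  1  2
 5  0  0  1  1  2  2  2  2
 6  0  0  1  1  2  3  3  3
11  0  0  1  1  2  3  4  4
 9  0  0  1  2  2  3  4  4
 8  0  0  1  2  2  3  4  4
dp[8][7] = 4. One LCS (by backtracking along matches): 9, 5, 6, 11.

4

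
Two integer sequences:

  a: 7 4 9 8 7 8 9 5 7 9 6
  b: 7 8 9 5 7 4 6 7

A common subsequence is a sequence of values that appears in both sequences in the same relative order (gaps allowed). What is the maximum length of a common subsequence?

6

Let dp[i][j] be the LCS length of the first i values of a and the first j values of b. dp[i][j] = dp[i-1][j-1]+1 when the i-th and j-th values match, else max(dp[i-1][j], dp[i][j-1]).
    ·  7  8  9  5  7  4  6  7
 ·  0  0  0  0  0  0  0  0  0
 7  0  1  1  1  1  1  1  1  1
 4  0  1  1  1  1  1  2  2  2
 9  0  1  1  2  2  2  2  2  2
 8  0  1  2  2  2  2  2  2  2
 7  0  1  2  2  2  3  3  3  3
 8  0  1  2  2  2  3  3  3  3
 9  0  1  2  3  3  3  3  3  3
 5  0  1  2  3  4  4  4  4  4
 7  0  1  2  3  4  5  5  5  5
 9  0  1  2  3  4  5  5  5  5
 6  0  1  2  3  4  5  5  6  6
dp[11][8] = 6. One LCS (by backtracking along matches): 7, 8, 9, 5, 7, 6.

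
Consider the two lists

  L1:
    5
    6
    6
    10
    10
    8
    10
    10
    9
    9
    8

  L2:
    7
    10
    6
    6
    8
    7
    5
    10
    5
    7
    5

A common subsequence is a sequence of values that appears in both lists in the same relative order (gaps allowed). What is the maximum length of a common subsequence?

4

Let dp[i][j] be the LCS length of the first i values of L1 and the first j values of L2. dp[i][j] = dp[i-1][j-1]+1 when the i-th and j-th values match, else max(dp[i-1][j], dp[i][j-1]).
    ·  7 10  6  6  8  7  5 10  5  7  5
 ·  0  0  0  0  0  0  0  0  0  0  0  0
 5  0  0  0  0  0  0  0  1  1  1  1  1
 6  0  0  0  1  1  1  1  1  1  1  1  1
 6  0  0  0  1  2  2  2  2  2  2  2  2
10  0  0  1  1  2  2  2  2  3  3  3  3
10  0  0  1  1  2  2  2  2  3  3  3  3
 8  0  0  1  1  2  3  3  3  3  3  3  3
10  0  0  1  1  2  3  3  3  4  4  4  4
10  0  0  1  1  2  3  3  3  4  4  4  4
 9  0  0  1  1  2  3  3  3  4  4  4  4
 9  0  0  1  1  2  3  3  3  4  4  4  4
 8  0  0  1  1  2  3  3  3  4  4  4  4
dp[11][11] = 4. One LCS (by backtracking along matches): 6, 6, 8, 10.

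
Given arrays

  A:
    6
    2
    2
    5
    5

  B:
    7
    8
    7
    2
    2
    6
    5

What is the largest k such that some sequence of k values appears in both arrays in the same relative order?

Let dp[i][j] be the LCS length of the first i values of A and the first j values of B. dp[i][j] = dp[i-1][j-1]+1 when the i-th and j-th values match, else max(dp[i-1][j], dp[i][j-1]).
    ·  7  8  7  2  2  6  5
 ·  0  0  0  0  0  0  0  0
 6  0  0  0  0  0  0  1  1
 2  0  0  0  0  1  1  1  1
 2  0  0  0  0  1  2  2  2
 5  0  0  0  0  1  2  2  3
 5  0  0  0  0  1  2  2  3
dp[5][7] = 3. One LCS (by backtracking along matches): 2, 2, 5.

3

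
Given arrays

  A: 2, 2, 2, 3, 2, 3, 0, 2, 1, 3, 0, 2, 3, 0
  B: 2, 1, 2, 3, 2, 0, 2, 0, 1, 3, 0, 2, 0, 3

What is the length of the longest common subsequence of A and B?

Taking 2 (A #1, B #1); then 2 (A #3, B #3); then 3 (A #4, B #4); then 2 (A #5, B #5); then 0 (A #7, B #6); then 2 (A #8, B #7); then 1 (A #9, B #9); then 3 (A #10, B #10); then 0 (A #11, B #11); then 2 (A #12, B #12); then 3 (A #13, B #14) gives a common subsequence of length 11. dp[14][14] = 11 confirms this is the maximum.

11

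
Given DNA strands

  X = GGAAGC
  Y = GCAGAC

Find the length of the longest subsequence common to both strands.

Let dp[i][j] be the LCS length of the first i bases of X and the first j bases of Y. dp[i][j] = dp[i-1][j-1]+1 when the i-th and j-th bases match, else max(dp[i-1][j], dp[i][j-1]).
    ·  G  C  A  G  A  C
 ·  0  0  0  0  0  0  0
 G  0  1  1  1  1  1  1
 G  0  1  1  1  2  2  2
 A  0  1  1  2  2  3  3
 A  0  1  1  2  2  3  3
 G  0  1  1  2  3  3  3
 C  0  1  2  2  3  3  4
dp[6][6] = 4. One LCS (by backtracking along matches): GGAC.

4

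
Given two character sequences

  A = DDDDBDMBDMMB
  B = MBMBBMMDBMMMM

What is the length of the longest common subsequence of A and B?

6

Match B at A[5]=B[2], then M at A[7]=B[3], then B at A[8]=B[5], then D at A[9]=B[8], then M at A[10]=B[12], then M at A[11]=B[13] — 6 characters in the same relative order in both. Since dp[12][13] = 6, nothing longer is possible.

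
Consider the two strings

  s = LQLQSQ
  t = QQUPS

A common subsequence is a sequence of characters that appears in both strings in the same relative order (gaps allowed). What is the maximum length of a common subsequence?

Let dp[i][j] be the LCS length of the first i characters of s and the first j characters of t. dp[i][j] = dp[i-1][j-1]+1 when the i-th and j-th characters match, else max(dp[i-1][j], dp[i][j-1]).
    ·  Q  Q  U  P  S
 ·  0  0  0  0  0  0
 L  0  0  0  0  0  0
 Q  0  1  1  1  1  1
 L  0  1  1  1  1  1
 Q  0  1  2  2  2  2
 S  0  1  2  2  2  3
 Q  0  1  2  2  2  3
dp[6][5] = 3. One LCS (by backtracking along matches): QQS.

3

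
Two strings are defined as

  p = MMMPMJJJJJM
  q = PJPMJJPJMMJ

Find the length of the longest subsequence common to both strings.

6

Pick P (p #4, q #3) → M (p #5, q #4) → J (p #6, q #5) → J (p #7, q #6) → J (p #8, q #8) → J (p #10, q #11); all 6 characters appear in both, in order. dp[11][11] = 6 confirms this is the maximum.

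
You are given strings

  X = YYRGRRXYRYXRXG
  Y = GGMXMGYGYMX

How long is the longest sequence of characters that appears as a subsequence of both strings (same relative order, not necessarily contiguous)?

Match G at X[4]=Y[2], X at X[7]=Y[4], Y at X[8]=Y[7], Y at X[10]=Y[9], X at X[13]=Y[11] — 5 characters in the same relative order in both, and the DP table's final entry dp[14][11] is also 5, so no common subsequence is longer.

5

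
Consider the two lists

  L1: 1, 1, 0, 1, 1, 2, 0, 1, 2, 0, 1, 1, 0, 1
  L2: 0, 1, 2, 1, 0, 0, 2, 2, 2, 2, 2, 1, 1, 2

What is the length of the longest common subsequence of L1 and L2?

7

Pick 1 (L1 #1, L2 #2); then 1 (L1 #2, L2 #4); then 0 (L1 #3, L2 #6); then 2 (L1 #6, L2 #10); then 2 (L1 #9, L2 #11); then 1 (L1 #11, L2 #12); then 1 (L1 #12, L2 #13); all 7 values appear in both, in order. The LCS DP gives dp[14][14] = 7, so this is optimal.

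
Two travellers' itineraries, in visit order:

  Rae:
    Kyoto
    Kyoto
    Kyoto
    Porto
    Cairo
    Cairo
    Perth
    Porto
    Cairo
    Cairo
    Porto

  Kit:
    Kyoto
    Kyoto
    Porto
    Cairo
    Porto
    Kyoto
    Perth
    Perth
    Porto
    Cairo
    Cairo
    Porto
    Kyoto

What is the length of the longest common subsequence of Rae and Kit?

9

One common subsequence of length 9: Kyoto (Rae #2, Kit #1) → Kyoto (Rae #3, Kit #2) → Porto (Rae #4, Kit #3) → Cairo (Rae #5, Kit #4) → Perth (Rae #7, Kit #8) → Porto (Rae #8, Kit #9) → Cairo (Rae #9, Kit #10) → Cairo (Rae #10, Kit #11) → Porto (Rae #11, Kit #12). dp[11][13] = 9 confirms this is the maximum.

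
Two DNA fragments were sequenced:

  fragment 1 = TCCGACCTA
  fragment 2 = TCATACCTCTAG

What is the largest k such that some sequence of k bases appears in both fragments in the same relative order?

7

Let dp[i][j] be the LCS length of the first i bases of fragment 1 and the first j bases of fragment 2. dp[i][j] = dp[i-1][j-1]+1 when the i-th and j-th bases match, else max(dp[i-1][j], dp[i][j-1]).
    ·  T  C  A  T  A  C  C  T  C  T  A  G
 ·  0  0  0  0  0  0  0  0  0  0  0  0  0
 T  0  1  1  1  1  1  1  1  1  1  1  1  1
 C  0  1  2  2  2  2  2  2  2  2  2  2  2
 C  0  1  2  2  2  2  3  3  3  3  3  3  3
 G  0  1  2  2  2  2  3  3  3  3  3  3  4
 A  0  1  2  3  3  3  3  3  3  3  3  4  4
 C  0  1  2  3  3  3  4  4  4  4  4  4  4
 C  0  1  2  3  3  3  4  5  5  5  5  5  5
 T  0  1  2  3  4  4  4  5  6  6  6  6  6
 A  0  1  2  3  4  5  5  5  6  6  6  7  7
dp[9][12] = 7. One LCS (by backtracking along matches): TCCCCTA.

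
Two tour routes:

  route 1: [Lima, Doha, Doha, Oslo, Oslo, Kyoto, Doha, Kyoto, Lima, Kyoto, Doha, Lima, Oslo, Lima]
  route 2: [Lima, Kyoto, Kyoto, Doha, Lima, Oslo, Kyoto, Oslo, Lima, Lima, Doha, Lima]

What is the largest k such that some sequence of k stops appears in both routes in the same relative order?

One common subsequence of length 7: Lima at route 1[1]=route 2[1] → Doha at route 1[2]=route 2[4] → Oslo at route 1[4]=route 2[6] → Oslo at route 1[5]=route 2[8] → Lima at route 1[9]=route 2[10] → Doha at route 1[11]=route 2[11] → Lima at route 1[14]=route 2[12], and the DP table's final entry dp[14][12] is also 7, so no common subsequence is longer.

7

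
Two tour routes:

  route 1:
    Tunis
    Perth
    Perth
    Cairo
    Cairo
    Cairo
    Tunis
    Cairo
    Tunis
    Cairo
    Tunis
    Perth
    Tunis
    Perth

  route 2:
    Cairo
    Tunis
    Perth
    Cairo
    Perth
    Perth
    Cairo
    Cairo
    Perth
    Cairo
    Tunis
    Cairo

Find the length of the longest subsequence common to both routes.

8

Taking Tunis at route 1[1]=route 2[2], then Perth at route 1[2]=route 2[5], then Perth at route 1[3]=route 2[6], then Cairo at route 1[4]=route 2[7], then Cairo at route 1[5]=route 2[8], then Cairo at route 1[8]=route 2[10], then Tunis at route 1[9]=route 2[11], then Cairo at route 1[10]=route 2[12] gives a common subsequence of length 8, and the DP table's final entry dp[14][12] is also 8, so no common subsequence is longer.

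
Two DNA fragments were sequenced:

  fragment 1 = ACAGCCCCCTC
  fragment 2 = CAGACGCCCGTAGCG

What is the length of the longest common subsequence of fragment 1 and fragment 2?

9

Taking C at fragment 1[2]=fragment 2[1] → A at fragment 1[3]=fragment 2[2] → G at fragment 1[4]=fragment 2[3] → C at fragment 1[5]=fragment 2[5] → C at fragment 1[6]=fragment 2[7] → C at fragment 1[7]=fragment 2[8] → C at fragment 1[8]=fragment 2[9] → T at fragment 1[10]=fragment 2[11] → C at fragment 1[11]=fragment 2[14] gives a common subsequence of length 9. The LCS DP gives dp[11][15] = 9, so this is optimal.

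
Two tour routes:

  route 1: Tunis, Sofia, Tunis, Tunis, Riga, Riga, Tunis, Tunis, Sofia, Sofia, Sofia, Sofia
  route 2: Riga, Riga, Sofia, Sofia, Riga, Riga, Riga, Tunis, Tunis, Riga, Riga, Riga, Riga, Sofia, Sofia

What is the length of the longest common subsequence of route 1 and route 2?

Taking Sofia (route 1 #2, route 2 #4), then Tunis (route 1 #3, route 2 #8), then Tunis (route 1 #4, route 2 #9), then Riga (route 1 #5, route 2 #12), then Riga (route 1 #6, route 2 #13), then Sofia (route 1 #11, route 2 #14), then Sofia (route 1 #12, route 2 #15) gives a common subsequence of length 7. dp[12][15] = 7 confirms this is the maximum.

7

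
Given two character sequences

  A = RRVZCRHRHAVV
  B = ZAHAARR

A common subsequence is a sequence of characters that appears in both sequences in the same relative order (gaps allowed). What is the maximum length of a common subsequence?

3

Match Z at A[4]=B[1], R at A[6]=B[6], R at A[8]=B[7] — 3 characters in the same relative order in both. The LCS DP gives dp[12][7] = 3, so this is optimal.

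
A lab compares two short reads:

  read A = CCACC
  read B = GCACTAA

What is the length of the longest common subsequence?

3

Let dp[i][j] be the LCS length of the first i bases of read A and the first j bases of read B. dp[i][j] = dp[i-1][j-1]+1 when the i-th and j-th bases match, else max(dp[i-1][j], dp[i][j-1]).
    ·  G  C  A  C  T  A  A
 ·  0  0  0  0  0  0  0  0
 C  0  0  1  1  1  1  1  1
 C  0  0  1  1  2  2  2  2
 A  0  0  1  2  2  2  3  3
 C  0  0  1  2  3  3  3  3
 C  0  0  1  2  3  3  3  3
dp[5][7] = 3. One LCS (by backtracking along matches): CCA.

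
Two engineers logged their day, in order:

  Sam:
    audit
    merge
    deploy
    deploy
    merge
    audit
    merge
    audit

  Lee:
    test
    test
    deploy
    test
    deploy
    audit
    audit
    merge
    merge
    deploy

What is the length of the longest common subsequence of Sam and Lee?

4

Pick deploy [3,3], then deploy [4,5], then merge [5,8], then merge [7,9]; all 4 tasks appear in both, in order. Since dp[8][10] = 4, nothing longer is possible.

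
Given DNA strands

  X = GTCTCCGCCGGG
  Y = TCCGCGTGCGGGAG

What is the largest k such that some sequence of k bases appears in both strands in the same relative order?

9

One common subsequence of length 9: T at X[2]=Y[1], then C at X[3]=Y[2], then C at X[5]=Y[3], then C at X[6]=Y[5], then G at X[7]=Y[8], then C at X[8]=Y[9], then G at X[10]=Y[11], then G at X[11]=Y[12], then G at X[12]=Y[14]. Since dp[12][14] = 9, nothing longer is possible.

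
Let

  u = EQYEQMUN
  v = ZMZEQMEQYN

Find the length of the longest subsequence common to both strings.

Taking E (u #1, v #4); then Q (u #2, v #5); then E (u #4, v #7); then Q (u #5, v #8); then N (u #8, v #10) gives a common subsequence of length 5. Since dp[8][10] = 5, nothing longer is possible.

5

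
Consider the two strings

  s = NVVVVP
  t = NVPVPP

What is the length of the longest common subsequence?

4

Let dp[i][j] be the LCS length of the first i characters of s and the first j characters of t. dp[i][j] = dp[i-1][j-1]+1 when the i-th and j-th characters match, else max(dp[i-1][j], dp[i][j-1]).
    ·  N  V  P  V  P  P
 ·  0  0  0  0  0  0  0
 N  0  1  1  1  1  1  1
 V  0  1  2  2  2  2  2
 V  0  1  2  2  3  3  3
 V  0  1  2  2  3  3  3
 V  0  1  2  2  3  3  3
 P  0  1  2  3  3  4  4
dp[6][6] = 4. One LCS (by backtracking along matches): NVVP.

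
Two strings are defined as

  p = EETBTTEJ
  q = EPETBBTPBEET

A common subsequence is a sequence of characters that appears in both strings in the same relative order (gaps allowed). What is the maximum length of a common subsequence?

One common subsequence of length 6: E [1,1], then E [2,3], then T [3,4], then B [4,6], then T [5,7], then T [6,12]. dp[8][12] = 6 confirms this is the maximum.

6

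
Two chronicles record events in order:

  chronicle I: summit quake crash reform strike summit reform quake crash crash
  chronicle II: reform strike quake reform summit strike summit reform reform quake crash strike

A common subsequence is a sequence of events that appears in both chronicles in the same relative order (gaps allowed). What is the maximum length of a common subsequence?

7

Pick quake [2,3], then reform [4,4], then strike [5,6], then summit [6,7], then reform [7,9], then quake [8,10], then crash [9,11]; all 7 events appear in both, in order. Since dp[10][12] = 7, nothing longer is possible.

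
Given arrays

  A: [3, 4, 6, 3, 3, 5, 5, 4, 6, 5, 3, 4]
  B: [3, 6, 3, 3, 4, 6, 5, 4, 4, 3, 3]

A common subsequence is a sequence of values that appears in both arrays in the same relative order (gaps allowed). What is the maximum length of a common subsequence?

One common subsequence of length 8: 3 [1,1] → 6 [3,2] → 3 [4,3] → 3 [5,4] → 4 [8,5] → 6 [9,6] → 5 [10,7] → 3 [11,11]. Since dp[12][11] = 8, nothing longer is possible.

8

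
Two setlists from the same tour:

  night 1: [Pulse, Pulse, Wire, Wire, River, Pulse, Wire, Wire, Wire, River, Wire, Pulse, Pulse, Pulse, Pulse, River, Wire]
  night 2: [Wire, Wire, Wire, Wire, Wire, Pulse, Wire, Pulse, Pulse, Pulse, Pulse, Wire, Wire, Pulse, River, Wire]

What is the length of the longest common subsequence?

12

Match Wire at night 1[3]=night 2[1], Wire at night 1[4]=night 2[2], Wire at night 1[7]=night 2[3], Wire at night 1[8]=night 2[4], Wire at night 1[9]=night 2[5], Wire at night 1[11]=night 2[7], Pulse at night 1[12]=night 2[9], Pulse at night 1[13]=night 2[10], Pulse at night 1[14]=night 2[11], Pulse at night 1[15]=night 2[14], River at night 1[16]=night 2[15], Wire at night 1[17]=night 2[16] — 12 songs in the same relative order in both, and the DP table's final entry dp[17][16] is also 12, so no common subsequence is longer.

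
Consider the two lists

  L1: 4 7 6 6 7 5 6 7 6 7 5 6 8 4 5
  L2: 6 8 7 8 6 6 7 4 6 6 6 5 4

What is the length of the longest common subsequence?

Taking 7 [2,3], 6 [3,5], 6 [4,6], 7 [5,7], 6 [7,10], 6 [9,11], 5 [11,12], 4 [14,13] gives a common subsequence of length 8. The LCS DP gives dp[15][13] = 8, so this is optimal.

8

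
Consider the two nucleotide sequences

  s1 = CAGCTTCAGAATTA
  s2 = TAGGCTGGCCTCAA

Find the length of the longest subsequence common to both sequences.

8

One common subsequence of length 8: A at s1[2]=s2[2] → G at s1[3]=s2[4] → C at s1[4]=s2[5] → T at s1[5]=s2[6] → T at s1[6]=s2[11] → C at s1[7]=s2[12] → A at s1[11]=s2[13] → A at s1[14]=s2[14]. Since dp[14][14] = 8, nothing longer is possible.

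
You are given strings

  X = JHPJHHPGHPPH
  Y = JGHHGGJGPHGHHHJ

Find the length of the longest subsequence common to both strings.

7

Match J at X[1]=Y[1] → H at X[2]=Y[4] → P at X[3]=Y[9] → H at X[5]=Y[10] → H at X[6]=Y[12] → H at X[9]=Y[13] → H at X[12]=Y[14] — 7 characters in the same relative order in both, and the DP table's final entry dp[12][15] is also 7, so no common subsequence is longer.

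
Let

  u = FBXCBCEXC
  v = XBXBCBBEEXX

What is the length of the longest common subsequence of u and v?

6

Let dp[i][j] be the LCS length of the first i characters of u and the first j characters of v. dp[i][j] = dp[i-1][j-1]+1 when the i-th and j-th characters match, else max(dp[i-1][j], dp[i][j-1]).
    ·  X  B  X  B  C  B  B  E  E  X  X
 ·  0  0  0  0  0  0  0  0  0  0  0  0
 F  0  0  0  0  0  0  0  0  0  0  0  0
 B  0  0  1  1  1  1  1  1  1  1  1  1
 X  0  1  1  2  2  2  2  2  2  2  2  2
 C  0  1  1  2  2  3  3  3  3  3  3  3
 B  0  1  2  2  3  3  4  4  4  4  4  4
 C  0  1  2  2  3  4  4  4  4  4  4  4
 E  0  1  2  2  3  4  4  4  5  5  5  5
 X  0  1  2  3  3  4  4  4  5  5  6  6
 C  0  1  2  3  3  4  4  4  5  5  6  6
dp[9][11] = 6. One LCS (by backtracking along matches): BXCBEX.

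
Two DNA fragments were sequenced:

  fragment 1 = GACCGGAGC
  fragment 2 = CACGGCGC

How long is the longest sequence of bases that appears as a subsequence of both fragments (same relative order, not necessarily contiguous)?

6

One common subsequence of length 6: A [2,2], then C [4,3], then G [5,4], then G [6,5], then G [8,7], then C [9,8]. Since dp[9][8] = 6, nothing longer is possible.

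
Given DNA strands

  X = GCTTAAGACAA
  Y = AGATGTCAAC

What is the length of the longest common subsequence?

6

Let dp[i][j] be the LCS length of the first i bases of X and the first j bases of Y. dp[i][j] = dp[i-1][j-1]+1 when the i-th and j-th bases match, else max(dp[i-1][j], dp[i][j-1]).
    ·  A  G  A  T  G  T  C  A  A  C
 ·  0  0  0  0  0  0  0  0  0  0  0
 G  0  0  1  1  1  1  1  1  1  1  1
 C  0  0  1  1  1  1  1  2  2  2  2
 T  0  0  1  1  2  2  2  2  2  2  2
 T  0  0  1  1  2  2  3  3  3  3  3
 A  0  1  1  2  2  2  3  3  4  4  4
 A  0  1  1  2  2  2  3  3  4  5  5
 G  0  1  2  2  2  3  3  3  4  5  5
 A  0  1  2  3  3  3  3  3  4  5  5
 C  0  1  2  3  3  3  3  4  4  5  6
 A  0  1  2  3  3  3  3  4  5  5  6
 A  0  1  2  3  3  3  3  4  5  6  6
dp[11][10] = 6. One LCS (by backtracking along matches): GTTAAC.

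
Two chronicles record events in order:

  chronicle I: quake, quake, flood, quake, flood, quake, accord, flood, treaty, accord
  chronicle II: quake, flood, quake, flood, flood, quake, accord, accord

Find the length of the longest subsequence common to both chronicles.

7

Match quake (chronicle I #1, chronicle II #1) → quake (chronicle I #2, chronicle II #3) → flood (chronicle I #3, chronicle II #4) → flood (chronicle I #5, chronicle II #5) → quake (chronicle I #6, chronicle II #6) → accord (chronicle I #7, chronicle II #7) → accord (chronicle I #10, chronicle II #8) — 7 events in the same relative order in both. Since dp[10][8] = 7, nothing longer is possible.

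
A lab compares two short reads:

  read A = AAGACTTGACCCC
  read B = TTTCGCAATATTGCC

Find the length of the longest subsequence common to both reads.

8

Pick A (read A #1, read B #7), then A (read A #2, read B #8), then A (read A #4, read B #10), then T (read A #6, read B #11), then T (read A #7, read B #12), then G (read A #8, read B #13), then C (read A #12, read B #14), then C (read A #13, read B #15); all 8 bases appear in both, in order. The LCS DP gives dp[13][15] = 8, so this is optimal.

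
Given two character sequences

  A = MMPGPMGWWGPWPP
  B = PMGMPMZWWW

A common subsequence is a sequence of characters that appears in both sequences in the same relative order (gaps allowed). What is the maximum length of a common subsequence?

Taking M (A #1, B #2); then M (A #2, B #4); then P (A #5, B #5); then M (A #6, B #6); then W (A #8, B #8); then W (A #9, B #9); then W (A #12, B #10) gives a common subsequence of length 7, and the DP table's final entry dp[14][10] is also 7, so no common subsequence is longer.

7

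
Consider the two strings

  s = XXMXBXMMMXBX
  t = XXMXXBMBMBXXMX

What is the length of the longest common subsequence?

9

Match X (s #1, t #1), then X (s #2, t #2), then M (s #3, t #3), then X (s #4, t #5), then B (s #5, t #6), then M (s #7, t #7), then M (s #8, t #9), then M (s #9, t #13), then X (s #12, t #14) — 9 characters in the same relative order in both. dp[12][14] = 9 confirms this is the maximum.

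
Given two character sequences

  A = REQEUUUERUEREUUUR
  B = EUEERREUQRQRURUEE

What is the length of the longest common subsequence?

Taking E (A #2, B #1); then E (A #4, B #3); then E (A #8, B #4); then R (A #9, B #5); then R (A #12, B #6); then E (A #13, B #7); then U (A #14, B #8); then U (A #15, B #13); then U (A #16, B #15) gives a common subsequence of length 9. The LCS DP gives dp[17][17] = 9, so this is optimal.

9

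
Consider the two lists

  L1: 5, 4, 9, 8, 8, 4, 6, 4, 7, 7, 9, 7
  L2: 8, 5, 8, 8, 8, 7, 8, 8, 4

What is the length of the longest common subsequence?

One common subsequence of length 4: 5 (L1 #1, L2 #2); then 8 (L1 #4, L2 #7); then 8 (L1 #5, L2 #8); then 4 (L1 #8, L2 #9). The LCS DP gives dp[12][9] = 4, so this is optimal.

4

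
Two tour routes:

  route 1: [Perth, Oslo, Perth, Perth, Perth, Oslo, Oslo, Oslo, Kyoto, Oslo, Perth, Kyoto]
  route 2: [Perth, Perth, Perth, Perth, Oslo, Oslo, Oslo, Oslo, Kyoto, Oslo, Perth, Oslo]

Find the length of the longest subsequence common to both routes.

10

Taking Perth [1,1], Perth [3,2], Perth [4,3], Perth [5,4], Oslo [6,6], Oslo [7,7], Oslo [8,8], Kyoto [9,9], Oslo [10,10], Perth [11,11] gives a common subsequence of length 10. Since dp[12][12] = 10, nothing longer is possible.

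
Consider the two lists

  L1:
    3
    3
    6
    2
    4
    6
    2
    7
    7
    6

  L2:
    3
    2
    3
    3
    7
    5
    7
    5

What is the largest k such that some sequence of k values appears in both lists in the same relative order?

4

One common subsequence of length 4: 3 (L1 #1, L2 #3), then 3 (L1 #2, L2 #4), then 7 (L1 #8, L2 #5), then 7 (L1 #9, L2 #7). The LCS DP gives dp[10][8] = 4, so this is optimal.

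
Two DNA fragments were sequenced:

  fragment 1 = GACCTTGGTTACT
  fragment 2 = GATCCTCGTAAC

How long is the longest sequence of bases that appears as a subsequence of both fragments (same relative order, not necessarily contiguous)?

Taking G (fragment 1 #1, fragment 2 #1), A (fragment 1 #2, fragment 2 #2), C (fragment 1 #3, fragment 2 #4), C (fragment 1 #4, fragment 2 #5), T (fragment 1 #5, fragment 2 #6), G (fragment 1 #8, fragment 2 #8), T (fragment 1 #9, fragment 2 #9), A (fragment 1 #11, fragment 2 #11), C (fragment 1 #12, fragment 2 #12) gives a common subsequence of length 9. The LCS DP gives dp[13][12] = 9, so this is optimal.

9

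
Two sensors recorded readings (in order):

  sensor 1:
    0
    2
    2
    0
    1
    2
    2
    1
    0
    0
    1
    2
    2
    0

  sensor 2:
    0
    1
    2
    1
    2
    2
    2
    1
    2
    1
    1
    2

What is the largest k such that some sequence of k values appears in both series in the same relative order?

8

Match 0 [1,1], then 2 [2,6], then 2 [3,7], then 1 [5,8], then 2 [7,9], then 1 [8,10], then 1 [11,11], then 2 [13,12] — 8 values in the same relative order in both, and the DP table's final entry dp[14][12] is also 8, so no common subsequence is longer.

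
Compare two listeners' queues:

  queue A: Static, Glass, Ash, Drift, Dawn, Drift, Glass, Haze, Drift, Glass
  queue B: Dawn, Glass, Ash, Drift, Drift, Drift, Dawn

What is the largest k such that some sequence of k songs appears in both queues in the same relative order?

5

Match Glass (queue A #2, queue B #2); then Ash (queue A #3, queue B #3); then Drift (queue A #4, queue B #4); then Drift (queue A #6, queue B #5); then Drift (queue A #9, queue B #6) — 5 songs in the same relative order in both. Since dp[10][7] = 5, nothing longer is possible.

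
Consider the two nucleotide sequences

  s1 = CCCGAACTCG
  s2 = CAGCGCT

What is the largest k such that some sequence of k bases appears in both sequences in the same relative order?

5

Taking C (s1 #1, s2 #1); then C (s1 #3, s2 #4); then G (s1 #4, s2 #5); then C (s1 #7, s2 #6); then T (s1 #8, s2 #7) gives a common subsequence of length 5. Since dp[10][7] = 5, nothing longer is possible.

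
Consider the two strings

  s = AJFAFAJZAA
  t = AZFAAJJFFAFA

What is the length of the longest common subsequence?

Pick A (s #1, t #1); then F (s #3, t #3); then A (s #4, t #4); then A (s #6, t #5); then J (s #7, t #7); then A (s #9, t #10); then A (s #10, t #12); all 7 characters appear in both, in order. Since dp[10][12] = 7, nothing longer is possible.

7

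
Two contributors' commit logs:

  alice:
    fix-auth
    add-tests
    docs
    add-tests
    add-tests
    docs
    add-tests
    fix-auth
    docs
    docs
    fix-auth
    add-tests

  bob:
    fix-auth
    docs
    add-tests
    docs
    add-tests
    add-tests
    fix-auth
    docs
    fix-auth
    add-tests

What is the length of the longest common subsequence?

9

Taking fix-auth at alice[1]=bob[1], then add-tests at alice[2]=bob[3], then docs at alice[3]=bob[4], then add-tests at alice[5]=bob[5], then add-tests at alice[7]=bob[6], then fix-auth at alice[8]=bob[7], then docs at alice[10]=bob[8], then fix-auth at alice[11]=bob[9], then add-tests at alice[12]=bob[10] gives a common subsequence of length 9. dp[12][10] = 9 confirms this is the maximum.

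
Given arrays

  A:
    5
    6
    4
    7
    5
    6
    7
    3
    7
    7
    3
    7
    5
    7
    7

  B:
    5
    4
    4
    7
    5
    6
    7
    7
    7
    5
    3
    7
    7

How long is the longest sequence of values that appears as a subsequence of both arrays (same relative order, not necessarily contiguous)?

One common subsequence of length 11: 5 at A[1]=B[1]; then 4 at A[3]=B[3]; then 7 at A[4]=B[4]; then 5 at A[5]=B[5]; then 6 at A[6]=B[6]; then 7 at A[7]=B[7]; then 7 at A[9]=B[8]; then 7 at A[10]=B[9]; then 3 at A[11]=B[11]; then 7 at A[14]=B[12]; then 7 at A[15]=B[13]. The LCS DP gives dp[15][13] = 11, so this is optimal.

11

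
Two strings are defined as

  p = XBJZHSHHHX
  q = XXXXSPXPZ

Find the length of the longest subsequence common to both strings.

3

One common subsequence of length 3: X at p[1]=q[4], S at p[6]=q[5], X at p[10]=q[7]. dp[10][9] = 3 confirms this is the maximum.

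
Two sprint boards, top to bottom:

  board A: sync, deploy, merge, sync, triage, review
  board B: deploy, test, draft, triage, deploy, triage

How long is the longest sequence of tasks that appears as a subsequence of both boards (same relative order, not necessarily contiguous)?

2

Match deploy (board A #2, board B #5), then triage (board A #5, board B #6) — 2 tasks in the same relative order in both. Since dp[6][6] = 2, nothing longer is possible.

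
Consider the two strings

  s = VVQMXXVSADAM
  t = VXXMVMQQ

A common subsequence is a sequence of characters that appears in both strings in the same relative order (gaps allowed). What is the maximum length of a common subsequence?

5

Let dp[i][j] be the LCS length of the first i characters of s and the first j characters of t. dp[i][j] = dp[i-1][j-1]+1 when the i-th and j-th characters match, else max(dp[i-1][j], dp[i][j-1]).
    ·  V  X  X  M  V  M  Q  Q
 ·  0  0  0  0  0  0  0  0  0
 V  0  1  1  1  1  1  1  1  1
 V  0  1  1  1  1  2  2  2  2
 Q  0  1  1  1  1  2  2  3  3
 M  0  1  1  1  2  2  3  3  3
 X  0  1  2  2  2  2  3  3  3
 X  0  1  2  3  3  3  3  3  3
 V  0  1  2  3  3  4  4  4  4
 S  0  1  2  3  3  4  4  4  4
 A  0  1  2  3  3  4  4  4  4
 D  0  1  2  3  3  4  4  4  4
 A  0  1  2  3  3  4  4  4  4
 M  0  1  2  3  4  4  5  5  5
dp[12][8] = 5. One LCS (by backtracking along matches): VXXVM.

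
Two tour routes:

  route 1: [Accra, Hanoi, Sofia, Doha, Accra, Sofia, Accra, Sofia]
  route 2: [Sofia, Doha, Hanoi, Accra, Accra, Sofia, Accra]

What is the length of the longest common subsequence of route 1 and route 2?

One common subsequence of length 5: Sofia at route 1[3]=route 2[1] → Doha at route 1[4]=route 2[2] → Accra at route 1[5]=route 2[5] → Sofia at route 1[6]=route 2[6] → Accra at route 1[7]=route 2[7]. The LCS DP gives dp[8][7] = 5, so this is optimal.

5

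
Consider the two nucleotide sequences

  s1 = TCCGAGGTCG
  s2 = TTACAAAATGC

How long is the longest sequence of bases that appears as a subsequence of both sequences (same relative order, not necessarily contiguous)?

5

One common subsequence of length 5: T at s1[1]=s2[2]; then C at s1[2]=s2[4]; then A at s1[5]=s2[8]; then G at s1[7]=s2[10]; then C at s1[9]=s2[11]. Since dp[10][11] = 5, nothing longer is possible.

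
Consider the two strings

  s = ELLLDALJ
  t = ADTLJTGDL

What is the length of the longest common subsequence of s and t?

One common subsequence of length 3: L [2,4] → D [5,8] → L [7,9]. Since dp[8][9] = 3, nothing longer is possible.

3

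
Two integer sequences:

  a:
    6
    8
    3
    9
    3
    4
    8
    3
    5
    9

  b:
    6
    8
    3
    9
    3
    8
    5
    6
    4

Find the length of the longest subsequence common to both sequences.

Let dp[i][j] be the LCS length of the first i values of a and the first j values of b. dp[i][j] = dp[i-1][j-1]+1 when the i-th and j-th values match, else max(dp[i-1][j], dp[i][j-1]).
    ·  6  8  3  9  3  8  5  6  4
 ·  0  0  0  0  0  0  0  0  0  0
 6  0  1  1  1  1  1  1  1  1  1
 8  0  1  2  2  2  2  2  2  2  2
 3  0  1  2  3  3  3  3  3  3  3
 9  0  1  2  3  4  4  4  4  4  4
 3  0  1  2  3  4  5  5  5  5  5
 4  0  1  2  3  4  5  5  5  5  6
 8  0  1  2  3  4  5  6  6  6  6
 3  0  1  2  3  4  5  6  6  6  6
 5  0  1  2  3  4  5  6  7  7  7
 9  0  1  2  3  4  5  6  7  7  7
dp[10][9] = 7. One LCS (by backtracking along matches): 6, 8, 3, 9, 3, 8, 5.

7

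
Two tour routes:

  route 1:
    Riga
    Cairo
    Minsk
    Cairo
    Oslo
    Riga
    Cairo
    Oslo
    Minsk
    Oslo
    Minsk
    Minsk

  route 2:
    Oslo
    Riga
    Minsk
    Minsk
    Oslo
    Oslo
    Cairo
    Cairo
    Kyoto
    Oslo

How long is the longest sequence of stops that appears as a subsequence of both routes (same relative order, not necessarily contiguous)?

5

Pick Riga at route 1[1]=route 2[2], Minsk at route 1[3]=route 2[4], Cairo at route 1[4]=route 2[7], Cairo at route 1[7]=route 2[8], Oslo at route 1[10]=route 2[10]; all 5 stops appear in both, in order. dp[12][10] = 5 confirms this is the maximum.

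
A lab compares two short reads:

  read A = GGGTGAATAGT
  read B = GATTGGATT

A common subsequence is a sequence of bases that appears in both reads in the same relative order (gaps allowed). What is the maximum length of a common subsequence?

6

Pick G at read A[1]=read B[1], G at read A[3]=read B[5], G at read A[5]=read B[6], A at read A[7]=read B[7], T at read A[8]=read B[8], T at read A[11]=read B[9]; all 6 bases appear in both, in order, and the DP table's final entry dp[11][9] is also 6, so no common subsequence is longer.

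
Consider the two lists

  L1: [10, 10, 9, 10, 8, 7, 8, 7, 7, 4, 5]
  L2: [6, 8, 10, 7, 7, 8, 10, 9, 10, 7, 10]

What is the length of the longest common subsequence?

Let dp[i][j] be the LCS length of the first i values of L1 and the first j values of L2. dp[i][j] = dp[i-1][j-1]+1 when the i-th and j-th values match, else max(dp[i-1][j], dp[i][j-1]).
    ·  6  8 10  7  7  8 10  9 10  7 10
 ·  0  0  0  0  0  0  0  0  0  0  0  0
10  0  0  0  1  1  1  1  1  1  1  1  1
10  0  0  0  1  1  1  1  2  2  2  2  2
 9  0  0  0  1  1  1  1  2  3  3  3  3
10  0  0  0  1  1  1  1  2  3  4  4  4
 8  0  0  1  1  1  1  2  2  3  4  4  4
 7  0  0  1  1  2  2  2  2  3  4  5  5
 8  0  0  1  1  2  2  3  3  3  4  5  5
 7  0  0  1  1  2  3  3  3  3  4  5  5
 7  0  0  1  1  2  3  3  3  3  4  5  5
 4  0  0  1  1  2  3  3  3  3  4  5  5
 5  0  0  1  1  2  3  3  3  3  4  5  5
dp[11][11] = 5. One LCS (by backtracking along matches): 10, 10, 9, 10, 7.

5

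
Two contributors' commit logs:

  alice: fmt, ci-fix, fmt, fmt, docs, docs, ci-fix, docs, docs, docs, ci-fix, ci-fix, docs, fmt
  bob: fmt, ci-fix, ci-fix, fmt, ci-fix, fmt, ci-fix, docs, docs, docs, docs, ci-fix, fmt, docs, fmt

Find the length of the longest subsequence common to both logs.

Pick fmt (alice #1, bob #1) → ci-fix (alice #2, bob #3) → fmt (alice #3, bob #4) → fmt (alice #4, bob #6) → docs (alice #6, bob #8) → docs (alice #8, bob #9) → docs (alice #9, bob #10) → docs (alice #10, bob #11) → ci-fix (alice #11, bob #12) → docs (alice #13, bob #14) → fmt (alice #14, bob #15); all 11 commits appear in both, in order, and the DP table's final entry dp[14][15] is also 11, so no common subsequence is longer.

11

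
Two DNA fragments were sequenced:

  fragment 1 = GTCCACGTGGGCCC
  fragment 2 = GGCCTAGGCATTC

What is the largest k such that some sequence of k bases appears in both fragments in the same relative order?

8

One common subsequence of length 8: G at fragment 1[1]=fragment 2[2]; then C at fragment 1[3]=fragment 2[3]; then C at fragment 1[4]=fragment 2[4]; then A at fragment 1[5]=fragment 2[6]; then G at fragment 1[10]=fragment 2[7]; then G at fragment 1[11]=fragment 2[8]; then C at fragment 1[12]=fragment 2[9]; then C at fragment 1[14]=fragment 2[13]. The LCS DP gives dp[14][13] = 8, so this is optimal.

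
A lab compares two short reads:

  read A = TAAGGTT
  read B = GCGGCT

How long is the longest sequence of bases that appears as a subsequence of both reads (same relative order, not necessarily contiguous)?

Pick G (read A #4, read B #3) → G (read A #5, read B #4) → T (read A #7, read B #6); all 3 bases appear in both, in order. The LCS DP gives dp[7][6] = 3, so this is optimal.

3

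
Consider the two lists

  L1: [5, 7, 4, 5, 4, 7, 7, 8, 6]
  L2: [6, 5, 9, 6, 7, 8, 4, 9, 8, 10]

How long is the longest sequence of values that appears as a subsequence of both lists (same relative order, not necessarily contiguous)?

4

Let dp[i][j] be the LCS length of the first i values of L1 and the first j values of L2. dp[i][j] = dp[i-1][j-1]+1 when the i-th and j-th values match, else max(dp[i-1][j], dp[i][j-1]).
    ·  6  5  9  6  7  8  4  9  8 10
 ·  0  0  0  0  0  0  0  0  0  0  0
 5  0  0  1  1  1  1  1  1  1  1  1
 7  0  0  1  1  1  2  2  2  2  2  2
 4  0  0  1  1  1  2  2  3  3  3  3
 5  0  0  1  1  1  2  2  3  3  3  3
 4  0  0  1  1  1  2  2  3  3  3  3
 7  0  0  1  1  1  2  2  3  3  3  3
 7  0  0  1  1  1  2  2  3  3  3  3
 8  0  0  1  1  1  2  3  3  3  4  4
 6  0  1  1  1  2  2  3  3  3  4  4
dp[9][10] = 4. One LCS (by backtracking along matches): 5, 7, 4, 8.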